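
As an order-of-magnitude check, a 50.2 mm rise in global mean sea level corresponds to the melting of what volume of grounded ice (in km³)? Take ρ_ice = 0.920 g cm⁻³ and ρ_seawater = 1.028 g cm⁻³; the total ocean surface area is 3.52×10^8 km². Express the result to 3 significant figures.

Required water volume = Δh × A = 0.0502 m × 3.52×10^14 m² = 1.767×10^13 m³ = 1.767×10^4 km³.
Ice volume = water volume × ρ_w/ρ_ice = 1.767×10^4 × 1028/920 = 1.97×10^4 km³.

≈ 1.97×10^4 km³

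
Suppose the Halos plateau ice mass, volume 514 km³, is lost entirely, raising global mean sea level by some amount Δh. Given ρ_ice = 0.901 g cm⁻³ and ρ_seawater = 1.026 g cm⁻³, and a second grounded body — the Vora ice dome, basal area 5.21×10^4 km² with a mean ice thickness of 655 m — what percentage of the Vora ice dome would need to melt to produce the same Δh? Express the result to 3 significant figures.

≈ 1.51 %

Equal sea-level rise means equal mass of meltwater, i.e. equal mass of ice lost.
Ice mass of Halos: 4.631×10^14 kg; ice mass of Vora: 3.075×10^16 kg.
Fraction required = 4.631×10^14 / 3.075×10^16 = 0.0151 → 1.51 %.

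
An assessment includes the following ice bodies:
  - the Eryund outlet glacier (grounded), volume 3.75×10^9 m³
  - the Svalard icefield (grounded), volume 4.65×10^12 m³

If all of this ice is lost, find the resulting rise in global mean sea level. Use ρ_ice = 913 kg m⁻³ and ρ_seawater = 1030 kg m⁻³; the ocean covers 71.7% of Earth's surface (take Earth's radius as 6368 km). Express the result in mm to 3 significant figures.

≈ 11.3 mm

Eryund: 3.75×10^9 m³ × (913/1030) = 3.324×10^9 m³ of water.
Svalard: 4.65×10^12 m³ × (913/1030) = 4.122×10^12 m³ of water.
Total added water ≈ 4.125×10^12 m³ over 3.65×10^14 m² → Δh = 0.0113 m = 11.3 mm.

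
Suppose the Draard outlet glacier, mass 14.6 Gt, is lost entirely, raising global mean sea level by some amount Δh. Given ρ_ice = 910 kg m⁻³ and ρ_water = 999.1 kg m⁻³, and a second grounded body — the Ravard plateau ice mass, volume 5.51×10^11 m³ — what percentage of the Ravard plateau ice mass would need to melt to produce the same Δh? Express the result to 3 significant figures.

Equal sea-level rise means equal mass of meltwater, i.e. equal mass of ice lost.
Ice mass of Draard: 1.460×10^13 kg; ice mass of Ravard: 5.014×10^14 kg.
Fraction required = 1.460×10^13 / 5.014×10^14 = 0.0291 → 2.91 %.

≈ 2.91 %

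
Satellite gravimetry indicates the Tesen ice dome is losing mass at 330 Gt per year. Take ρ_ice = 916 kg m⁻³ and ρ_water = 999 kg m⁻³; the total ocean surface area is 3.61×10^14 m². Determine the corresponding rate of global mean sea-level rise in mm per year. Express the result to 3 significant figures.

ρ_w = 999 kg m⁻³. Annual water volume added = 330 Gt / ρ_w = 3.300×10^14 kg / 999 kg m⁻³ = 3.303×10^11 m³.
Δh per year = 3.303×10^11 / 3.61×10^14 = 9.15×10^-4 m = 0.915 mm.

≈ 0.915 mm/yr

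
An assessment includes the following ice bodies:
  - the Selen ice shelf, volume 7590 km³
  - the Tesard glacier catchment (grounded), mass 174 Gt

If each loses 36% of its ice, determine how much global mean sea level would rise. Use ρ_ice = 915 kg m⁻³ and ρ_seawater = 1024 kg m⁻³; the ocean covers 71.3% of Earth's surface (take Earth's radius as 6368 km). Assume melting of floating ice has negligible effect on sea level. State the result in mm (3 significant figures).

The Selen ice shelf is floating and already displaces its own weight of water, so its melt adds essentially nothing to sea level.
Tesard: 0.36 × 174 Gt = 6.264×10^13 kg; dividing by ρ_w = 1024 kg m⁻³ gives 6.117×10^10 m³ of water.
Total added water ≈ 6.117×10^10 m³ over 3.63×10^14 m² → Δh = 1.68×10^-4 m = 0.168 mm.

≈ 0.168 mm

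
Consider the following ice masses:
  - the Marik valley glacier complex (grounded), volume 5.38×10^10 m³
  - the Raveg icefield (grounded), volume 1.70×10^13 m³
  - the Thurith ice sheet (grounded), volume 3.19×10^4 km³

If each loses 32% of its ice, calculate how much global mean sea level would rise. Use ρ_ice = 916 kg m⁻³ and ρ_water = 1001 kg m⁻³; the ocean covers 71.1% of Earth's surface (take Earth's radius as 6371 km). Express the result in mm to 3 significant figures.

Marik: 0.32 × 5.38×10^10 m³ × (916/1001) = 1.575×10^10 m³ of water.
Raveg: 0.32 × 1.70×10^13 m³ × (916/1001) = 4.978×10^12 m³ of water.
Thurith: 0.32 × 3.19×10^4 km³ × (916/1001) = 9341 km³ of water.
Total added water ≈ 1.434×10^13 m³ over 3.63×10^14 m² → Δh = 0.0395 m = 39.5 mm.

≈ 39.5 mm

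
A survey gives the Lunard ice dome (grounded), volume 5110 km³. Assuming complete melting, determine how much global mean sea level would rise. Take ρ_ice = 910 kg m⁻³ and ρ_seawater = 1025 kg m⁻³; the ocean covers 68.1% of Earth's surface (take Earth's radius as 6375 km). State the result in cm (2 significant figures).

Lunard: 5110 km³ × (910/1025) = 4537 km³ of water.
Spread over 3.48×10^14 m² of ocean, Δh = 4.537×10^12 / 3.48×10^14 = 0.0130 m = 1.3 cm.

≈ 1.3 cm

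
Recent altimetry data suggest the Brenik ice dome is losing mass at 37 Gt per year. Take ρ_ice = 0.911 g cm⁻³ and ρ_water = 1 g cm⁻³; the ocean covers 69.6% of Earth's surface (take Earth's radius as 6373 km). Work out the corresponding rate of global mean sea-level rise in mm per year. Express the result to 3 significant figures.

ρ_w = 1 g cm⁻³ = 1000 kg m⁻³. Annual water volume added = 37 Gt / ρ_w = 3.700×10^13 kg / 1000 kg m⁻³ = 3.700×10^10 m³.
Δh per year = 3.700×10^10 / 3.55×10^14 = 1.04×10^-4 m = 0.104 mm.

≈ 0.104 mm/yr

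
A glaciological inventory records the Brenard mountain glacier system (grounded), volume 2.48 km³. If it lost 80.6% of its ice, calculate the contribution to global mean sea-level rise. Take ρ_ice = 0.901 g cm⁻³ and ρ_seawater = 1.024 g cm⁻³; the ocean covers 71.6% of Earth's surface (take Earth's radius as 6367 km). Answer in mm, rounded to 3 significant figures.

Brenard: 0.806 × 2.48 km³ × (901/1024) = 1.759 km³ of water.
Spread over 3.65×10^14 m² of ocean, Δh = 1.759×10^9 / 3.65×10^14 = 4.82×10^-6 m = 4.82×10^-3 mm.

≈ 4.82×10^-3 mm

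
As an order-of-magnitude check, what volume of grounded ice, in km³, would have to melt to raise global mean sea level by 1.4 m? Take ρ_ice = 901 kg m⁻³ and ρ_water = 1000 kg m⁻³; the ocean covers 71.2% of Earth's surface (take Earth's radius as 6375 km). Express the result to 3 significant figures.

≈ 5.65×10^5 km³

Required water volume = Δh × A = 1.4 m × 3.64×10^14 m² = 5.091×10^14 m³ = 5.091×10^5 km³.
Ice volume = water volume × ρ_w/ρ_ice = 5.091×10^5 × 1000/901 = 5.65×10^5 km³.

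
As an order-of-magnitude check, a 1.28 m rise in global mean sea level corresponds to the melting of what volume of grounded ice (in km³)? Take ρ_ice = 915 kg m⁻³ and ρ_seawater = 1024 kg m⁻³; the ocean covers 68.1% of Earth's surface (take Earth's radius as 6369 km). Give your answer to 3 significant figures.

Required water volume = Δh × A = 1.28 m × 3.47×10^14 m² = 4.443×10^14 m³ = 4.443×10^5 km³.
Ice volume = water volume × ρ_w/ρ_ice = 4.443×10^5 × 1024/915 = 4.97×10^5 km³.

≈ 4.97×10^5 km³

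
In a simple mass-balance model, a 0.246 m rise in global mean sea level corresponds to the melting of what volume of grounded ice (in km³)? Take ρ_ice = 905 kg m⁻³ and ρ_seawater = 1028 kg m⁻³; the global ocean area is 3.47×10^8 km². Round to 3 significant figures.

≈ 9.70×10^4 km³

Required water volume = Δh × A = 0.246 m × 3.47×10^14 m² = 8.536×10^13 m³ = 8.536×10^4 km³.
Ice volume = water volume × ρ_w/ρ_ice = 8.536×10^4 × 1028/905 = 9.70×10^4 km³.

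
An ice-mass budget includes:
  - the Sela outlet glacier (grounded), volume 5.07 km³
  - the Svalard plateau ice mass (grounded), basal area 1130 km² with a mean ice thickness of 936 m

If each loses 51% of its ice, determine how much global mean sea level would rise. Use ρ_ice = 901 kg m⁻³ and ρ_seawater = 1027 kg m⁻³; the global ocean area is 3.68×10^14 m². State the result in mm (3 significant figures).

Sela: 0.51 × 5.07 km³ × (901/1027) = 2.268 km³ of water.
Svalard: ice volume = 1130 km² × 936 m = 1058 km³; 0.51 × 1058 × (901/1027) = 473.2 km³ of water.
Total added water ≈ 4.755×10^11 m³ over 3.68×10^14 m² → Δh = 1.29×10^-3 m = 1.29 mm.

≈ 1.29 mm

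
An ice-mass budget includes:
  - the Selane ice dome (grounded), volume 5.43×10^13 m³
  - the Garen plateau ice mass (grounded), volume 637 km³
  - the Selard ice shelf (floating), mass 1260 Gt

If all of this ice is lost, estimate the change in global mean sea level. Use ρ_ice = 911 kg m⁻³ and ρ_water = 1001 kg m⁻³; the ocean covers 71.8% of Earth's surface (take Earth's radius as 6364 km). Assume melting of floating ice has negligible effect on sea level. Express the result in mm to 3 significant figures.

≈ 137 mm

Selane: 5.43×10^13 m³ × (911/1001) = 4.942×10^13 m³ of water.
Garen: 637 km³ × (911/1001) = 579.7 km³ of water.
The Selard ice shelf is floating and already displaces its own weight of water, so its melt adds essentially nothing to sea level.
Total added water ≈ 5.000×10^13 m³ over 3.65×10^14 m² → Δh = 0.137 m = 137 mm.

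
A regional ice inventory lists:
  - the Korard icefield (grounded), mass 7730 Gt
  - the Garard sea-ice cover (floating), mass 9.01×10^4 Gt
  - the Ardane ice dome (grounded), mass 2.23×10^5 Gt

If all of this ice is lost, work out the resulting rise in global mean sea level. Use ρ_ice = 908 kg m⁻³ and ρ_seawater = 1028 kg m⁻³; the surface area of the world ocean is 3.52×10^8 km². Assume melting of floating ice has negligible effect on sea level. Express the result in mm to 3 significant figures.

Korard: 7730 Gt = 7.730×10^15 kg; dividing by ρ_w = 1028 kg m⁻³ gives 7.519×10^12 m³ of water.
The Garard sea-ice cover is floating and already displaces its own weight of water, so its melt adds essentially nothing to sea level.
Ardane: 2.23×10^5 Gt = 2.230×10^17 kg; dividing by ρ_w = 1028 kg m⁻³ gives 2.169×10^14 m³ of water.
Total added water ≈ 2.244×10^14 m³ over 3.52×10^14 m² → Δh = 0.638 m = 638 mm.

≈ 638 mm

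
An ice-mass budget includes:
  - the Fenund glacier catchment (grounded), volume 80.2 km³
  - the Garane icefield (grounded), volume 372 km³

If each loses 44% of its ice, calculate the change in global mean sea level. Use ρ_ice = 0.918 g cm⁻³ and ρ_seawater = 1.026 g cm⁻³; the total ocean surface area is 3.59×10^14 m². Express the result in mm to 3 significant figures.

≈ 0.496 mm

Fenund: 0.44 × 80.2 km³ × (918/1026) = 31.57 km³ of water.
Garane: 0.44 × 372 km³ × (918/1026) = 146.5 km³ of water.
Total added water ≈ 1.780×10^11 m³ over 3.59×10^14 m² → Δh = 4.96×10^-4 m = 0.496 mm.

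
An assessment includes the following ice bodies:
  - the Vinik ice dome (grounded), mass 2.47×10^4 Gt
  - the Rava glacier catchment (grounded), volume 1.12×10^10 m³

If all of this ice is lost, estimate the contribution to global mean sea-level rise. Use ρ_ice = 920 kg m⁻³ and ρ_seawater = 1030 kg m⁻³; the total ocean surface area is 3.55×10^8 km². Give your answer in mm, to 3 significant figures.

≈ 67.6 mm

Vinik: 2.47×10^4 Gt = 2.470×10^16 kg; dividing by ρ_w = 1030 kg m⁻³ gives 2.398×10^13 m³ of water.
Rava: 1.12×10^10 m³ × (920/1030) = 1.000×10^10 m³ of water.
Total added water ≈ 2.399×10^13 m³ over 3.55×10^14 m² → Δh = 0.0676 m = 67.6 mm.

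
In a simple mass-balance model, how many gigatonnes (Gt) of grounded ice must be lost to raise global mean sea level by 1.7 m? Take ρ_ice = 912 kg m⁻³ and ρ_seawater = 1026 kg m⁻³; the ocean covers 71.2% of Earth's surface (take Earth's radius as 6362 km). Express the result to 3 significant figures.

Required water volume = Δh × A = 1.7 m × 3.62×10^14 m² = 6.156×10^14 m³.
ρ_w = 1026 kg m⁻³, so the mass of water = 6.156×10^14 m³ × 1026 kg m⁻³ = 6.316×10^17 kg = 6.32×10^5 Gt (and the same mass of ice, by conservation).

≈ 6.32×10^5 Gt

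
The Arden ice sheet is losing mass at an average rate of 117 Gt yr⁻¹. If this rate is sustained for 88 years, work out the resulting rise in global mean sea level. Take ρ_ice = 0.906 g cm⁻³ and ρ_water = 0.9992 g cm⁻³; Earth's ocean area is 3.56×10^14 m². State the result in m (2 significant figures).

Total mass lost = 117 Gt/yr × 88 yr = 1.030×10^4 Gt = 1.030×10^16 kg.
ρ_w = 0.9992 g cm⁻³ = 999.2 kg m⁻³, so water volume = 1.030×10^16 / 999.2 = 1.030×10^13 m³.
Δh = 1.030×10^13 / 3.56×10^14 = 0.0289 m.

≈ 0.029 m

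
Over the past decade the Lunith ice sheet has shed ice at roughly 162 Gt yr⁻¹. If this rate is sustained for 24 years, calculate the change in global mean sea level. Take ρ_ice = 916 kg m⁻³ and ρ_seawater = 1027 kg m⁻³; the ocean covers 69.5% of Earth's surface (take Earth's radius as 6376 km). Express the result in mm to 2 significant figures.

Total mass lost = 162 Gt/yr × 24 yr = 3888 Gt = 3.888×10^15 kg.
ρ_w = 1027 kg m⁻³, so water volume = 3.888×10^15 / 1027 = 3.786×10^12 m³.
Δh = 3.786×10^12 / 3.55×10^14 = 0.0107 m = 11 mm.

≈ 11 mm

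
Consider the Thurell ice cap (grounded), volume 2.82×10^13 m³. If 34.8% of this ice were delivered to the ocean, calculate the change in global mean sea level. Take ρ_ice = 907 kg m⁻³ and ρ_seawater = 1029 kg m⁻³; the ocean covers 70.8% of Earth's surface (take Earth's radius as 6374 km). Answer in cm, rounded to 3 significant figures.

Thurell: 0.348 × 2.82×10^13 m³ × (907/1029) = 8.650×10^12 m³ of water.
Spread over 3.61×10^14 m² of ocean, Δh = 8.650×10^12 / 3.61×10^14 = 0.0239 m = 2.39 cm.

≈ 2.39 cm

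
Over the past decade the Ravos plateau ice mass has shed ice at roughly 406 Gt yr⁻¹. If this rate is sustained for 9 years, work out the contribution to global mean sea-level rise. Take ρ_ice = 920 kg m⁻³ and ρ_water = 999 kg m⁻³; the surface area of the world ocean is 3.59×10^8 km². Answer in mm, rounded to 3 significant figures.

≈ 10.2 mm

Total mass lost = 406 Gt/yr × 9 yr = 3654 Gt = 3.654×10^15 kg.
ρ_w = 999 kg m⁻³, so water volume = 3.654×10^15 / 999 = 3.658×10^12 m³.
Δh = 3.658×10^12 / 3.59×10^14 = 0.0102 m = 10.2 mm.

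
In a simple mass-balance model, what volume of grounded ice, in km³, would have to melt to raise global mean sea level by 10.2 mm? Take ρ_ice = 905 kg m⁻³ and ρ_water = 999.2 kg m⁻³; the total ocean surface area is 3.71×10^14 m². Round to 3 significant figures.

≈ 4180 km³

Required water volume = Δh × A = 0.0102 m × 3.71×10^14 m² = 3.784×10^12 m³ = 3784 km³.
Ice volume = water volume × ρ_w/ρ_ice = 3784 × 999.2/905 = 4180 km³.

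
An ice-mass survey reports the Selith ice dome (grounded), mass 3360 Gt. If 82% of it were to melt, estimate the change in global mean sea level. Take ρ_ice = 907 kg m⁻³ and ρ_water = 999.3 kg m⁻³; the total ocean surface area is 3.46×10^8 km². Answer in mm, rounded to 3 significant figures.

Selith: 0.82 × 3360 Gt = 2.755×10^15 kg; dividing by ρ_w = 999.3 kg m⁻³ gives 2.757×10^12 m³ of water.
Spread over 3.46×10^14 m² of ocean, Δh = 2.757×10^12 / 3.46×10^14 = 7.97×10^-3 m = 7.97 mm.

≈ 7.97 mm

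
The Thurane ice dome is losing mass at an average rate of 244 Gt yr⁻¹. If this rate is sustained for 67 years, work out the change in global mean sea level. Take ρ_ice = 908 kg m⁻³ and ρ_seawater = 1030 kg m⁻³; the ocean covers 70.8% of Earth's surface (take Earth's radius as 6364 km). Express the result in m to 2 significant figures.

≈ 0.044 m

Total mass lost = 244 Gt/yr × 67 yr = 1.635×10^4 Gt = 1.635×10^16 kg.
ρ_w = 1030 kg m⁻³, so water volume = 1.635×10^16 / 1030 = 1.587×10^13 m³.
Δh = 1.587×10^13 / 3.60×10^14 = 0.0440 m.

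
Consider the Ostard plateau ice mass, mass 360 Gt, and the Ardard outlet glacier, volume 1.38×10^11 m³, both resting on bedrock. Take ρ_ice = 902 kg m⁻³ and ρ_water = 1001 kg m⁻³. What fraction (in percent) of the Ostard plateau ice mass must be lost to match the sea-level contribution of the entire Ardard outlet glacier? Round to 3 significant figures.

≈ 34.6 %

Equal sea-level rise means equal mass of meltwater, i.e. equal mass of ice lost.
Ice mass of Ardard: 1.245×10^14 kg; ice mass of Ostard: 3.600×10^14 kg.
Fraction required = 1.245×10^14 / 3.600×10^14 = 0.346 → 34.6 %.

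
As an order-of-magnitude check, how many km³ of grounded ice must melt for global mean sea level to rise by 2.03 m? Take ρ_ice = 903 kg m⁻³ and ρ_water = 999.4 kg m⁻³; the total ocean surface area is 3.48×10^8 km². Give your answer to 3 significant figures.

≈ 7.82×10^5 km³

Required water volume = Δh × A = 2.03 m × 3.48×10^14 m² = 7.064×10^14 m³ = 7.064×10^5 km³.
Ice volume = water volume × ρ_w/ρ_ice = 7.064×10^5 × 999.4/903 = 7.82×10^5 km³.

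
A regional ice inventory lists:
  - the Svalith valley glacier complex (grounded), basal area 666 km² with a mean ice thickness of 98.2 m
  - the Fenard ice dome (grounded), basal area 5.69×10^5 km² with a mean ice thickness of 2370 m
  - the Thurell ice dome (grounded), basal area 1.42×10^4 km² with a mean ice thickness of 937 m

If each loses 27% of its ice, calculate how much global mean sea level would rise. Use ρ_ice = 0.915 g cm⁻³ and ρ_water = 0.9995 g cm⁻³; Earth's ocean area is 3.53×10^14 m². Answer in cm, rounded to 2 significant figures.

Svalith: ice volume = 666 km² × 98.2 m = 65.40 km³; 0.27 × 65.40 × (915/999.5) = 16.17 km³ of water.
Fenard: ice volume = 5.69×10^5 km² × 2370 m = 1.349×10^6 km³; 0.27 × 1.349×10^6 × (915/999.5) = 3.333×10^5 km³ of water.
Thurell: ice volume = 1.42×10^4 km² × 937 m = 1.331×10^4 km³; 0.27 × 1.331×10^4 × (915/999.5) = 3289 km³ of water.
Total added water ≈ 3.366×10^14 m³ over 3.53×10^14 m² → Δh = 0.954 m = 95 cm.

≈ 95 cm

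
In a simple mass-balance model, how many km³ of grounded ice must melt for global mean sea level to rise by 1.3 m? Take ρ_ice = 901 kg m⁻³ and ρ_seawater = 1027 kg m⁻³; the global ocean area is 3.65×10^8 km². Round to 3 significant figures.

≈ 5.41×10^5 km³

Required water volume = Δh × A = 1.3 m × 3.65×10^14 m² = 4.745×10^14 m³ = 4.745×10^5 km³.
Ice volume = water volume × ρ_w/ρ_ice = 4.745×10^5 × 1027/901 = 5.41×10^5 km³.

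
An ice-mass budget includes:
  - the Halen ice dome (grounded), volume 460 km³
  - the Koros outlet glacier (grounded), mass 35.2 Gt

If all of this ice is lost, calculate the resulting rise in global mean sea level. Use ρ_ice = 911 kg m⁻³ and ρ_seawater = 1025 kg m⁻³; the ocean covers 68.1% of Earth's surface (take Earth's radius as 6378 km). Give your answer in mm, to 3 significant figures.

≈ 1.27 mm

Halen: 460 km³ × (911/1025) = 408.8 km³ of water.
Koros: 35.2 Gt = 3.520×10^13 kg; dividing by ρ_w = 1025 kg m⁻³ gives 3.434×10^10 m³ of water.
Total added water ≈ 4.432×10^11 m³ over 3.48×10^14 m² → Δh = 1.27×10^-3 m = 1.27 mm.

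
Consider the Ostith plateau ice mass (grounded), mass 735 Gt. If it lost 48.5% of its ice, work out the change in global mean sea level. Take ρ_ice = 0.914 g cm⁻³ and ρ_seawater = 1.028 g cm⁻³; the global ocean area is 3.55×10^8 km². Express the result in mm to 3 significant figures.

≈ 0.977 mm

Ostith: 0.485 × 735 Gt = 3.565×10^14 kg; dividing by ρ_w = 1.028 g cm⁻³ = 1028 kg m⁻³ gives 3.468×10^11 m³ of water.
Spread over 3.55×10^14 m² of ocean, Δh = 3.468×10^11 / 3.55×10^14 = 9.77×10^-4 m = 0.977 mm.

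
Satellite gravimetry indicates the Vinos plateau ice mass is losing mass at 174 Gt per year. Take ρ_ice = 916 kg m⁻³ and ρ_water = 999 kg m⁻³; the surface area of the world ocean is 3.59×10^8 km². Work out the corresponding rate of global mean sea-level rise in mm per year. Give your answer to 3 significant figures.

ρ_w = 999 kg m⁻³. Annual water volume added = 174 Gt / ρ_w = 1.740×10^14 kg / 999 kg m⁻³ = 1.742×10^11 m³.
Δh per year = 1.742×10^11 / 3.59×10^14 = 4.85×10^-4 m = 0.485 mm.

≈ 0.485 mm/yr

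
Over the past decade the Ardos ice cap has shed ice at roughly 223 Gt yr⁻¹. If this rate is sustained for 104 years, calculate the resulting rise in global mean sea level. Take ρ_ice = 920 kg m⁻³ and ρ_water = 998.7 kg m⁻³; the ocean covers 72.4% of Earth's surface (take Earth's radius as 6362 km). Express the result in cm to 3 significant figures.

Total mass lost = 223 Gt/yr × 104 yr = 2.319×10^4 Gt = 2.319×10^16 kg.
ρ_w = 998.7 kg m⁻³, so water volume = 2.319×10^16 / 998.7 = 2.322×10^13 m³.
Δh = 2.322×10^13 / 3.68×10^14 = 0.0631 m = 6.31 cm.

≈ 6.31 cm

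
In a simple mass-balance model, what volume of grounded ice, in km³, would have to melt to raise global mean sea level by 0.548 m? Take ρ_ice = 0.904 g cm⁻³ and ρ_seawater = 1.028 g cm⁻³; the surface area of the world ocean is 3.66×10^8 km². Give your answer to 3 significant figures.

≈ 2.28×10^5 km³

Required water volume = Δh × A = 0.548 m × 3.66×10^14 m² = 2.006×10^14 m³ = 2.006×10^5 km³.
Ice volume = water volume × ρ_w/ρ_ice = 2.006×10^5 × 1028/904 = 2.28×10^5 km³.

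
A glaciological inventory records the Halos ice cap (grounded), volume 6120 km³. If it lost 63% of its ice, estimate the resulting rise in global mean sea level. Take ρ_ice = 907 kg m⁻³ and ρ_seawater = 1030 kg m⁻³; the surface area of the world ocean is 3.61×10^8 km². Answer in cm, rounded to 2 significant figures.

Halos: 0.63 × 6120 km³ × (907/1030) = 3395 km³ of water.
Spread over 3.61×10^14 m² of ocean, Δh = 3.395×10^12 / 3.61×10^14 = 9.40×10^-3 m = 0.94 cm.

≈ 0.94 cm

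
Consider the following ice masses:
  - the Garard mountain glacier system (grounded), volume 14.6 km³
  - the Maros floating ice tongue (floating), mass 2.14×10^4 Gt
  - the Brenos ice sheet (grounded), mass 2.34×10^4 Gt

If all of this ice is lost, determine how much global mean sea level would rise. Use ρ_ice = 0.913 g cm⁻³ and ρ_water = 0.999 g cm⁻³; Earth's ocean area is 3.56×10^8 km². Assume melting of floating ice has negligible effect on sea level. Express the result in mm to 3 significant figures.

≈ 65.8 mm

Garard: 14.6 km³ × (913/999) = 13.34 km³ of water.
The Maros floating ice tongue is floating and already displaces its own weight of water, so its melt adds essentially nothing to sea level.
Brenos: 2.34×10^4 Gt = 2.340×10^16 kg; dividing by ρ_w = 0.999 g cm⁻³ = 999 kg m⁻³ gives 2.342×10^13 m³ of water.
Total added water ≈ 2.344×10^13 m³ over 3.56×10^14 m² → Δh = 0.0658 m = 65.8 mm.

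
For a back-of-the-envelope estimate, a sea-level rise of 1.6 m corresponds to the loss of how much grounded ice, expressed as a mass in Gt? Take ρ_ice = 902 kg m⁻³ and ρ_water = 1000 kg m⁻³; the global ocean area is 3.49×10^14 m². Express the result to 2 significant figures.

≈ 5.6×10^5 Gt

Required water volume = Δh × A = 1.6 m × 3.49×10^14 m² = 5.584×10^14 m³.
ρ_w = 1000 kg m⁻³, so the mass of water = 5.584×10^14 m³ × 1000 kg m⁻³ = 5.584×10^17 kg = 5.6×10^5 Gt (and the same mass of ice, by conservation).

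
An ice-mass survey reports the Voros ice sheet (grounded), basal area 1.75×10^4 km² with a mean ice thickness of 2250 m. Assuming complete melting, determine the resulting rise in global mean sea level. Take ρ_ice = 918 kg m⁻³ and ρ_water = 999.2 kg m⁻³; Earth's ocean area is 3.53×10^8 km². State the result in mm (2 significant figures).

Voros: ice volume = 1.75×10^4 km² × 2250 m = 3.938×10^4 km³; 3.938×10^4 × (918/999.2) = 3.618×10^4 km³ of water.
Spread over 3.53×10^14 m² of ocean, Δh = 3.618×10^13 / 3.53×10^14 = 0.102 m = 100 mm.

≈ 100 mm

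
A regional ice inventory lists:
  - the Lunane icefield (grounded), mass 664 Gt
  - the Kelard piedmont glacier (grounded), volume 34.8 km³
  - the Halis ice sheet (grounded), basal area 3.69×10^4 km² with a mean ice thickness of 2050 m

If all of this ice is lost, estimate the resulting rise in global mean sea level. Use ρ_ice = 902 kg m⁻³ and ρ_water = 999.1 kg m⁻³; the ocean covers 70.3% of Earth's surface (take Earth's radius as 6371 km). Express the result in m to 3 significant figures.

Lunane: 664 Gt = 6.640×10^14 kg; dividing by ρ_w = 999.1 kg m⁻³ gives 6.646×10^11 m³ of water.
Kelard: 34.8 km³ × (902/999.1) = 31.42 km³ of water.
Halis: ice volume = 3.69×10^4 km² × 2050 m = 7.564×10^4 km³; 7.564×10^4 × (902/999.1) = 6.829×10^4 km³ of water.
Total added water ≈ 6.899×10^13 m³ over 3.59×10^14 m² → Δh = 0.192 m.

≈ 0.192 m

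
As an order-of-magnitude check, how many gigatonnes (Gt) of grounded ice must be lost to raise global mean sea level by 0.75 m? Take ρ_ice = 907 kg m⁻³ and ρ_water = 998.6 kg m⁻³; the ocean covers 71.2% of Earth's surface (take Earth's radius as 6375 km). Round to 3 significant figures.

≈ 2.72×10^5 Gt

Required water volume = Δh × A = 0.75 m × 3.64×10^14 m² = 2.727×10^14 m³.
ρ_w = 998.6 kg m⁻³, so the mass of water = 2.727×10^14 m³ × 998.6 kg m⁻³ = 2.723×10^17 kg = 2.72×10^5 Gt (and the same mass of ice, by conservation).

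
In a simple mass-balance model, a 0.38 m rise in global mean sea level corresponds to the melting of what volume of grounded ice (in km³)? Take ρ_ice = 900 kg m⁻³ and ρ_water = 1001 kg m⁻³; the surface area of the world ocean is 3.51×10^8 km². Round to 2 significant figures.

Required water volume = Δh × A = 0.38 m × 3.51×10^14 m² = 1.334×10^14 m³ = 1.334×10^5 km³.
Ice volume = water volume × ρ_w/ρ_ice = 1.334×10^5 × 1001/900 = 1.5×10^5 km³.

≈ 1.5×10^5 km³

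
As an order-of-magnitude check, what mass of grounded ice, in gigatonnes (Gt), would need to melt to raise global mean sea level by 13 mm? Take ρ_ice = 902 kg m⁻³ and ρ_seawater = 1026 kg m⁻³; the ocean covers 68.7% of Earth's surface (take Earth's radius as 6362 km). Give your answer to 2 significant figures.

Required water volume = Δh × A = 0.013 m × 3.49×10^14 m² = 4.543×10^12 m³.
ρ_w = 1026 kg m⁻³, so the mass of water = 4.543×10^12 m³ × 1026 kg m⁻³ = 4.661×10^15 kg = 4700 Gt (and the same mass of ice, by conservation).

≈ 4700 Gt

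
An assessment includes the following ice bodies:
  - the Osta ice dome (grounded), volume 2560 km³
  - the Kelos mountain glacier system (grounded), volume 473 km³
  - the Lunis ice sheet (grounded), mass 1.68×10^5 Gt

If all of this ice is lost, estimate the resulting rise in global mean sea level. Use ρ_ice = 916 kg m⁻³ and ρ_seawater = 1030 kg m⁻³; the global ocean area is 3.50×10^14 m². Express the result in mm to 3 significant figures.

≈ 474 mm

Osta: 2560 km³ × (916/1030) = 2277 km³ of water.
Kelos: 473 km³ × (916/1030) = 420.6 km³ of water.
Lunis: 1.68×10^5 Gt = 1.680×10^17 kg; dividing by ρ_w = 1030 kg m⁻³ gives 1.631×10^14 m³ of water.
Total added water ≈ 1.658×10^14 m³ over 3.50×10^14 m² → Δh = 0.474 m = 474 mm.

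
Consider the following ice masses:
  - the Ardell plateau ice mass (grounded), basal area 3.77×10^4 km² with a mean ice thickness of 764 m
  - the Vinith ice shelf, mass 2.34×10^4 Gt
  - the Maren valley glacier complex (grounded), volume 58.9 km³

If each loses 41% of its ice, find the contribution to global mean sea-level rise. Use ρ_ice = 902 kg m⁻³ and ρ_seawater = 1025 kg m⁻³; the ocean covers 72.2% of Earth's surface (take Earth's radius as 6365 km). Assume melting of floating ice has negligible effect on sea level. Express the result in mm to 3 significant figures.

≈ 28.3 mm

Ardell: ice volume = 3.77×10^4 km² × 764 m = 2.880×10^4 km³; 0.41 × 2.880×10^4 × (902/1025) = 1.039×10^4 km³ of water.
The Vinith ice shelf is floating and already displaces its own weight of water, so its melt adds essentially nothing to sea level.
Maren: 0.41 × 58.9 km³ × (902/1025) = 21.25 km³ of water.
Total added water ≈ 1.041×10^13 m³ over 3.68×10^14 m² → Δh = 0.0283 m = 28.3 mm.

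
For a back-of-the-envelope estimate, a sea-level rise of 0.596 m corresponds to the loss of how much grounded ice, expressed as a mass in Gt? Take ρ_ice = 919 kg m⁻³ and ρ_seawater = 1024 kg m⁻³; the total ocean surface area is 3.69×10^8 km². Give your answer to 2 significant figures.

Required water volume = Δh × A = 0.596 m × 3.69×10^14 m² = 2.199×10^14 m³.
ρ_w = 1024 kg m⁻³, so the mass of water = 2.199×10^14 m³ × 1024 kg m⁻³ = 2.252×10^17 kg = 2.3×10^5 Gt (and the same mass of ice, by conservation).

≈ 2.3×10^5 Gt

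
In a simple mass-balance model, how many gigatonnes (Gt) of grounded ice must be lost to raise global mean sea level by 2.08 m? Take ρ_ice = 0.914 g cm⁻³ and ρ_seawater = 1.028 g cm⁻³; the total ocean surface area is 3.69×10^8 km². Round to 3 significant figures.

Required water volume = Δh × A = 2.08 m × 3.69×10^14 m² = 7.675×10^14 m³.
ρ_w = 1.028 g cm⁻³ = 1028 kg m⁻³, so the mass of water = 7.675×10^14 m³ × 1028 kg m⁻³ = 7.890×10^17 kg = 7.89×10^5 Gt (and the same mass of ice, by conservation).

≈ 7.89×10^5 Gt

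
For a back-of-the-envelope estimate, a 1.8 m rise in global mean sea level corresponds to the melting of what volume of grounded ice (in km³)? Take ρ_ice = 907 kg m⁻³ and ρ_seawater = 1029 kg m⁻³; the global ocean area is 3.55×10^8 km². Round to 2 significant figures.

≈ 7.2×10^5 km³

Required water volume = Δh × A = 1.8 m × 3.55×10^14 m² = 6.390×10^14 m³ = 6.390×10^5 km³.
Ice volume = water volume × ρ_w/ρ_ice = 6.390×10^5 × 1029/907 = 7.2×10^5 km³.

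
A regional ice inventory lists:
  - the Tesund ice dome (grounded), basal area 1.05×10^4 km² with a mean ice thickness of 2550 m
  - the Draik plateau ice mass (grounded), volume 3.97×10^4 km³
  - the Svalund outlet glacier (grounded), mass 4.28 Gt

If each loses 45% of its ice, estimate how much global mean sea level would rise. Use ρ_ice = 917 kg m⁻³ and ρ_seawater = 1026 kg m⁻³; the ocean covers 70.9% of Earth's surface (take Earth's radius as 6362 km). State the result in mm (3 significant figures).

≈ 74.1 mm

Tesund: ice volume = 1.05×10^4 km² × 2550 m = 2.678×10^4 km³; 0.45 × 2.678×10^4 × (917/1026) = 1.077×10^4 km³ of water.
Draik: 0.45 × 3.97×10^4 km³ × (917/1026) = 1.597×10^4 km³ of water.
Svalund: 0.45 × 4.28 Gt = 1.926×10^12 kg; dividing by ρ_w = 1026 kg m⁻³ gives 1.877×10^9 m³ of water.
Total added water ≈ 2.674×10^13 m³ over 3.61×10^14 m² → Δh = 0.0741 m = 74.1 mm.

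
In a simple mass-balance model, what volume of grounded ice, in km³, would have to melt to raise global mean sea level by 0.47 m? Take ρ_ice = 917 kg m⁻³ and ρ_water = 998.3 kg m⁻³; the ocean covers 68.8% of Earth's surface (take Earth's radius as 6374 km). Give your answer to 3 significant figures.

Required water volume = Δh × A = 0.47 m × 3.51×10^14 m² = 1.651×10^14 m³ = 1.651×10^5 km³.
Ice volume = water volume × ρ_w/ρ_ice = 1.651×10^5 × 998.3/917 = 1.80×10^5 km³.

≈ 1.80×10^5 km³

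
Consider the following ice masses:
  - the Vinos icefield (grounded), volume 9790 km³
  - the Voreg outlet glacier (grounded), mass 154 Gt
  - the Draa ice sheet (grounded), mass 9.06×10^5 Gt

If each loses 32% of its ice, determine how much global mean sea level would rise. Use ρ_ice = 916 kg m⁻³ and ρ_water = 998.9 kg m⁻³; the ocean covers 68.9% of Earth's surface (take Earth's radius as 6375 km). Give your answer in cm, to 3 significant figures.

≈ 83.3 cm

Vinos: 0.32 × 9790 km³ × (916/998.9) = 2873 km³ of water.
Voreg: 0.32 × 154 Gt = 4.928×10^13 kg; dividing by ρ_w = 998.9 kg m⁻³ gives 4.933×10^10 m³ of water.
Draa: 0.32 × 9.06×10^5 Gt = 2.899×10^17 kg; dividing by ρ_w = 998.9 kg m⁻³ gives 2.902×10^14 m³ of water.
Total added water ≈ 2.932×10^14 m³ over 3.52×10^14 m² → Δh = 0.833 m = 83.3 cm.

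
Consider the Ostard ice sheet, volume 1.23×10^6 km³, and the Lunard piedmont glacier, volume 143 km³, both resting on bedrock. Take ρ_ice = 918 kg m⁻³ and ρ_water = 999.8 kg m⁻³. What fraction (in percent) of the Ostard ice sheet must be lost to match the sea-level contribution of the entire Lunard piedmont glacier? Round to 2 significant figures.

≈ 0.012 %

Equal sea-level rise means equal mass of meltwater, i.e. equal mass of ice lost.
Ice mass of Lunard: 1.313×10^14 kg; ice mass of Ostard: 1.129×10^18 kg.
Fraction required = 1.313×10^14 / 1.129×10^18 = 1.16×10^-4 → 0.012 %.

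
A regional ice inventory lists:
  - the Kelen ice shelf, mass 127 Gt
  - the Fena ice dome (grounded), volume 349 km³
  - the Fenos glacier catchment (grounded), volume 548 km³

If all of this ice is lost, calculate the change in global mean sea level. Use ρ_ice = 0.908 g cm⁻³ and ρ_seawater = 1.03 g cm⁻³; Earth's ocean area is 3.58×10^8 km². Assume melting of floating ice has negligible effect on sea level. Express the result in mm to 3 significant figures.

The Kelen ice shelf is floating and already displaces its own weight of water, so its melt adds essentially nothing to sea level.
Fena: 349 km³ × (908/1030) = 307.7 km³ of water.
Fenos: 548 km³ × (908/1030) = 483.1 km³ of water.
Total added water ≈ 7.908×10^11 m³ over 3.58×10^14 m² → Δh = 2.21×10^-3 m = 2.21 mm.

≈ 2.21 mm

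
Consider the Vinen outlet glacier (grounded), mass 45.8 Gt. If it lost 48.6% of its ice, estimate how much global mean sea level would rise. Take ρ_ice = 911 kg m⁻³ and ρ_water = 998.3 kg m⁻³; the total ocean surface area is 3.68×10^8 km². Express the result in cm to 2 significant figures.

≈ 6.1×10^-3 cm

Vinen: 0.486 × 45.8 Gt = 2.226×10^13 kg; dividing by ρ_w = 998.3 kg m⁻³ gives 2.230×10^10 m³ of water.
Spread over 3.68×10^14 m² of ocean, Δh = 2.230×10^10 / 3.68×10^14 = 6.06×10^-5 m = 6.1×10^-3 cm.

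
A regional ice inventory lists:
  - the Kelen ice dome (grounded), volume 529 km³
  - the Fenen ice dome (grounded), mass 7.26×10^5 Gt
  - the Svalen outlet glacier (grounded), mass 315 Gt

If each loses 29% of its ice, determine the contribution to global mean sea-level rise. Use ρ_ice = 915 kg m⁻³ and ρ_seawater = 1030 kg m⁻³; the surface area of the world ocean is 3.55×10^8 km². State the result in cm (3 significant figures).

Kelen: 0.29 × 529 km³ × (915/1030) = 136.3 km³ of water.
Fenen: 0.29 × 7.26×10^5 Gt = 2.105×10^17 kg; dividing by ρ_w = 1030 kg m⁻³ gives 2.044×10^14 m³ of water.
Svalen: 0.29 × 315 Gt = 9.135×10^13 kg; dividing by ρ_w = 1030 kg m⁻³ gives 8.869×10^10 m³ of water.
Total added water ≈ 2.046×10^14 m³ over 3.55×10^14 m² → Δh = 0.576 m = 57.6 cm.

≈ 57.6 cm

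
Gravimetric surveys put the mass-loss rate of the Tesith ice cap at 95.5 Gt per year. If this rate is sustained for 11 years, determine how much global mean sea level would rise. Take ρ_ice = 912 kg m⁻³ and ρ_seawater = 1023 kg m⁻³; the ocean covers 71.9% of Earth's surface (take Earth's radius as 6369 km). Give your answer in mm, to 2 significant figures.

≈ 2.8 mm

Total mass lost = 95.5 Gt/yr × 11 yr = 1050 Gt = 1.050×10^15 kg.
ρ_w = 1023 kg m⁻³, so water volume = 1.050×10^15 / 1023 = 1.027×10^12 m³.
Δh = 1.027×10^12 / 3.67×10^14 = 2.80×10^-3 m = 2.8 mm.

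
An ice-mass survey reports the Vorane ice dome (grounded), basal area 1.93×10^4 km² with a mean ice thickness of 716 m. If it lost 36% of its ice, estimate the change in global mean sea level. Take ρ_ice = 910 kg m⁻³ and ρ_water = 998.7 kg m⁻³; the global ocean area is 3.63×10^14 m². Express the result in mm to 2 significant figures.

≈ 12 mm

Vorane: ice volume = 1.93×10^4 km² × 716 m = 1.382×10^4 km³; 0.36 × 1.382×10^4 × (910/998.7) = 4533 km³ of water.
Spread over 3.63×10^14 m² of ocean, Δh = 4.533×10^12 / 3.63×10^14 = 0.0125 m = 12 mm.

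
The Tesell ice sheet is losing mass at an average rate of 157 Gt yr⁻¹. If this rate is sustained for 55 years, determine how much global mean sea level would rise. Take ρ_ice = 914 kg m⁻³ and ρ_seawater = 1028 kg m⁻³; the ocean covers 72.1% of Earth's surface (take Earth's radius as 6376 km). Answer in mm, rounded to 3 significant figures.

Total mass lost = 157 Gt/yr × 55 yr = 8635 Gt = 8.635×10^15 kg.
ρ_w = 1028 kg m⁻³, so water volume = 8.635×10^15 / 1028 = 8.400×10^12 m³.
Δh = 8.400×10^12 / 3.68×10^14 = 0.0228 m = 22.8 mm.

≈ 22.8 mm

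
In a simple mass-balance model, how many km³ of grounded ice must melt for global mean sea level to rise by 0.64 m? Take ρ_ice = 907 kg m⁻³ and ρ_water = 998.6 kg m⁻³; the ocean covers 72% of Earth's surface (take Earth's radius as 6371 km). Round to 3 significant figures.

Required water volume = Δh × A = 0.64 m × 3.67×10^14 m² = 2.350×10^14 m³ = 2.350×10^5 km³.
Ice volume = water volume × ρ_w/ρ_ice = 2.350×10^5 × 998.6/907 = 2.59×10^5 km³.

≈ 2.59×10^5 km³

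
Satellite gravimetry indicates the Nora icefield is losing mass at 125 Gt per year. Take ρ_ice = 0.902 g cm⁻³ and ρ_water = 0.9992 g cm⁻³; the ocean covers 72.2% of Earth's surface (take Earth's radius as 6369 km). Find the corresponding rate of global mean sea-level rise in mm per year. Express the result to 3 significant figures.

≈ 0.340 mm/yr

ρ_w = 0.9992 g cm⁻³ = 999.2 kg m⁻³. Annual water volume added = 125 Gt / ρ_w = 1.250×10^14 kg / 999.2 kg m⁻³ = 1.251×10^11 m³.
Δh per year = 1.251×10^11 / 3.68×10^14 = 3.40×10^-4 m = 0.340 mm.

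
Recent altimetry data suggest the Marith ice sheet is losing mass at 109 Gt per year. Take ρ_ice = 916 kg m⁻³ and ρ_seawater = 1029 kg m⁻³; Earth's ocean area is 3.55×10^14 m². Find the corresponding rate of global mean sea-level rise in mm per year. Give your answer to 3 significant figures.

ρ_w = 1029 kg m⁻³. Annual water volume added = 109 Gt / ρ_w = 1.090×10^14 kg / 1029 kg m⁻³ = 1.059×10^11 m³.
Δh per year = 1.059×10^11 / 3.55×10^14 = 2.98×10^-4 m = 0.298 mm.

≈ 0.298 mm/yr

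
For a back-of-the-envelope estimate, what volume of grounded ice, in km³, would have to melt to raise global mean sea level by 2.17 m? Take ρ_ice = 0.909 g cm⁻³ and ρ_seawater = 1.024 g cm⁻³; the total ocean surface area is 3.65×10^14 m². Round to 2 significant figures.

Required water volume = Δh × A = 2.17 m × 3.65×10^14 m² = 7.920×10^14 m³ = 7.920×10^5 km³.
Ice volume = water volume × ρ_w/ρ_ice = 7.920×10^5 × 1024/909 = 8.9×10^5 km³.

≈ 8.9×10^5 km³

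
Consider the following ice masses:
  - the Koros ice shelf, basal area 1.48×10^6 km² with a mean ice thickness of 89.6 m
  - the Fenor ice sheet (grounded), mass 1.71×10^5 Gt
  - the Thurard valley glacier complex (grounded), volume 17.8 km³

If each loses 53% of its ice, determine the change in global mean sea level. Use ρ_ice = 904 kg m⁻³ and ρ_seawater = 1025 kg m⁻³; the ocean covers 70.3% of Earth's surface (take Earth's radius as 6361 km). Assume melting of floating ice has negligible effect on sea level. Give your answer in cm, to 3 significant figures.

≈ 24.7 cm

The Koros ice shelf is floating and already displaces its own weight of water, so its melt adds essentially nothing to sea level.
Fenor: 0.53 × 1.71×10^5 Gt = 9.063×10^16 kg; dividing by ρ_w = 1025 kg m⁻³ gives 8.842×10^13 m³ of water.
Thurard: 0.53 × 17.8 km³ × (904/1025) = 8.320 km³ of water.
Total added water ≈ 8.843×10^13 m³ over 3.57×10^14 m² → Δh = 0.247 m = 24.7 cm.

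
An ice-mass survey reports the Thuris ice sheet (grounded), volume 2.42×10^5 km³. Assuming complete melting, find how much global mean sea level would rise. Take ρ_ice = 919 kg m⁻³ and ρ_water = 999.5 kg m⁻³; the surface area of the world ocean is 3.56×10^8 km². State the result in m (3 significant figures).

Thuris: 2.42×10^5 km³ × (919/999.5) = 2.225×10^5 km³ of water.
Spread over 3.56×10^14 m² of ocean, Δh = 2.225×10^14 / 3.56×10^14 = 0.625 m.

≈ 0.625 m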